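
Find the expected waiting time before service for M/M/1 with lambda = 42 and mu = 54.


rho = 42/54; Wq = rho/(mu - lambda) = 0.0648 hours

0.0648 hours


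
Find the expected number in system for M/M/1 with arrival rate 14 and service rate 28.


rho = 14/28; L = rho/(1-rho) = 1.0

1.0


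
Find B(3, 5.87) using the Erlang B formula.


B(N,A) = (A^N/N!) / sum(A^k/k!, k=0..N) with N=3, A=5.87 = 0.5831

0.5831


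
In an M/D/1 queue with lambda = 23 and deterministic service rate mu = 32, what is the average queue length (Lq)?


M/D/1: Lq = rho^2 / (2*(1-rho)) where rho = 23/32; Lq = 0.92

0.92


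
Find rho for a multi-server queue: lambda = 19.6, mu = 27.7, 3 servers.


rho = lambda / (c * mu) = 19.6 / (3 * 27.7) = 0.2359

0.2359


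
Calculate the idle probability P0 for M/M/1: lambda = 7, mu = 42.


P0 = 1 - rho = 1 - 7/42 = 0.8333

0.8333


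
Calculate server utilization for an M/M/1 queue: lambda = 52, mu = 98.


rho = lambda/mu = 52/98 = 0.5306

0.5306


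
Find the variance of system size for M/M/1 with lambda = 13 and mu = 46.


rho = 13/46; Var(N) = rho/(1-rho)^2 = 0.55

0.55


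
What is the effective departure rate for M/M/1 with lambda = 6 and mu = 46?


For a stable queue (lambda < mu), throughput = lambda = 6 per hour

6 per hour


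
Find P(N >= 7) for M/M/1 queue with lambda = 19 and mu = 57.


P(N >= 7) = rho^7 = (19/57)^7 = 0.0005

0.0005


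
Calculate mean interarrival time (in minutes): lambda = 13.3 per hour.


Mean interarrival time = 60/lambda = 60/13.3 = 4.51 minutes

4.51 minutes


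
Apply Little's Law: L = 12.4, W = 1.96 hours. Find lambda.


lambda = L / W = 12.4 / 1.96 = 6.33 per hour

6.33 per hour


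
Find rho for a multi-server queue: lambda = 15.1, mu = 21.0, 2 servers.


rho = lambda / (c * mu) = 15.1 / (2 * 21.0) = 0.3595

0.3595


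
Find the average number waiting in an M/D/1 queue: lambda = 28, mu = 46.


M/D/1: Lq = rho^2 / (2*(1-rho)) where rho = 28/46; Lq = 0.47

0.47


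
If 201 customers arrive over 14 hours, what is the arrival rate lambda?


lambda = total arrivals / time = 201 / 14 = 14.36 per hour

14.36 per hour


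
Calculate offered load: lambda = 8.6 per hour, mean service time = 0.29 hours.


Offered load a = lambda * E[S] = 8.6 * 0.29 = 2.49 Erlangs

2.49 Erlangs


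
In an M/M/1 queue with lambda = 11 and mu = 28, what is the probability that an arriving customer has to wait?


P(wait) = rho = lambda/mu = 11/28 = 0.3929

0.3929


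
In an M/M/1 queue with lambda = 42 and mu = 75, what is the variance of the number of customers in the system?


rho = 42/75; Var(N) = rho/(1-rho)^2 = 2.89

2.89


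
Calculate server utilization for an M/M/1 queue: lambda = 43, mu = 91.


rho = lambda/mu = 43/91 = 0.4725

0.4725


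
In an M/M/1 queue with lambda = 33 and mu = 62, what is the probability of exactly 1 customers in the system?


rho = 33/62; P(n) = (1-rho)*rho^n = (1-33/62)*(33/62)^1 = 0.249

0.249


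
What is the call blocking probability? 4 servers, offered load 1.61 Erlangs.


B(N,A) = (A^N/N!) / sum(A^k/k!, k=0..N) with N=4, A=1.61 = 0.0574

0.0574


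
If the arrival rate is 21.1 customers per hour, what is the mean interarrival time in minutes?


Mean interarrival time = 60/lambda = 60/21.1 = 2.84 minutes

2.84 minutes


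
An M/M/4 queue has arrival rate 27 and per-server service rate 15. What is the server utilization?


rho = lambda/(c*mu) = 27/(4*15) = 0.45

0.45


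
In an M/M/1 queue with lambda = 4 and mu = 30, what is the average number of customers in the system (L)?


rho = 4/30; L = rho/(1-rho) = 0.15

0.15


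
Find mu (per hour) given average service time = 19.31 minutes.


mu = 60 / avg_service_time = 60 / 19.31 = 3.11 per hour

3.11 per hour


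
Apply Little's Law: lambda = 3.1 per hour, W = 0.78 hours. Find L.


L = lambda * W = 3.1 * 0.78 = 2.42

2.42


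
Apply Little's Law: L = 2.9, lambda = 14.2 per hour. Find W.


W = L / lambda = 2.9 / 14.2 = 0.2042 hours

0.2042 hours


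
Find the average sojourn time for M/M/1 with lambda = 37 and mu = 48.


W = 1/(mu - lambda) = 1/(48 - 37) = 0.0909 hours

0.0909 hours


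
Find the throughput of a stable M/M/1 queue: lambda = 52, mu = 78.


For a stable queue (lambda < mu), throughput = lambda = 52 per hour

52 per hour


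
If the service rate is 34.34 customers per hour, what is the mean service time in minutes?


Mean service time = 60/mu = 60/34.34 = 1.75 minutes

1.75 minutes


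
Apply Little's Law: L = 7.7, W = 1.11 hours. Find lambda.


lambda = L / W = 7.7 / 1.11 = 6.94 per hour

6.94 per hour


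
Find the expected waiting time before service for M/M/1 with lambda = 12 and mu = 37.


rho = 12/37; Wq = rho/(mu - lambda) = 0.013 hours

0.013 hours


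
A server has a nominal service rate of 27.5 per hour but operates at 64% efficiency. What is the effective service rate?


Effective rate = mu * efficiency = 27.5 * 0.64 = 17.6 per hour

17.6 per hour


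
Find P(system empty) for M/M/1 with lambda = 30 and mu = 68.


P0 = 1 - rho = 1 - 30/68 = 0.5588

0.5588


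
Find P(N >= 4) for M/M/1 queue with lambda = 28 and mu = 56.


P(N >= 4) = rho^4 = (28/56)^4 = 0.0625

0.0625


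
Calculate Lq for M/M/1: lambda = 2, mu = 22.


rho = 2/22; Lq = rho^2/(1-rho) = 0.01

0.01


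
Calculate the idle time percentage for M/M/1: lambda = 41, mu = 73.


Idle fraction = (1 - rho) * 100 = (1 - 41/73) * 100 = 43.8%

43.8%


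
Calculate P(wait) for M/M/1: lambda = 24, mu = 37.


P(wait) = rho = lambda/mu = 24/37 = 0.6486

0.6486


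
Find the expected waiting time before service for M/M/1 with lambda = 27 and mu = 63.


rho = 27/63; Wq = rho/(mu - lambda) = 0.0119 hours

0.0119 hours


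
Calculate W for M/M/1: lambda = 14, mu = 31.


W = 1/(mu - lambda) = 1/(31 - 14) = 0.0588 hours

0.0588 hours


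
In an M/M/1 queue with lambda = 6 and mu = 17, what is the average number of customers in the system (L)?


rho = 6/17; L = rho/(1-rho) = 0.55

0.55


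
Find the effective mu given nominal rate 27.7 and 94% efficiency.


Effective rate = mu * efficiency = 27.7 * 0.94 = 26.04 per hour

26.04 per hour


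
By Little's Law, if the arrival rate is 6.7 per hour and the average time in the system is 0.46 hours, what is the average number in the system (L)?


L = lambda * W = 6.7 * 0.46 = 3.08

3.08


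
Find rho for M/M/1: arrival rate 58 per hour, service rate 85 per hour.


rho = lambda/mu = 58/85 = 0.6824

0.6824


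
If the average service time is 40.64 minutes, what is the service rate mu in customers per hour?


mu = 60 / avg_service_time = 60 / 40.64 = 1.48 per hour

1.48 per hour


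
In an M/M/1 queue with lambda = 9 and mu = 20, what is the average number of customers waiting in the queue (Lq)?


rho = 9/20; Lq = rho^2/(1-rho) = 0.37

0.37


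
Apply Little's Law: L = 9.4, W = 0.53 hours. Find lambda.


lambda = L / W = 9.4 / 0.53 = 17.74 per hour

17.74 per hour


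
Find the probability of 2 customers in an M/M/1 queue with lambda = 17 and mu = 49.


rho = 17/49; P(n) = (1-rho)*rho^n = (1-17/49)*(17/49)^2 = 0.0786

0.0786


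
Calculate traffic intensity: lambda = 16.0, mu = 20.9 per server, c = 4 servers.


rho = lambda / (c * mu) = 16.0 / (4 * 20.9) = 0.1914

0.1914


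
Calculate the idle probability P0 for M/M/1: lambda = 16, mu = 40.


P0 = 1 - rho = 1 - 16/40 = 0.6

0.6


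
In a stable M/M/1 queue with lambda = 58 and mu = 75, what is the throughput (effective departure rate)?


For a stable queue (lambda < mu), throughput = lambda = 58 per hour

58 per hour


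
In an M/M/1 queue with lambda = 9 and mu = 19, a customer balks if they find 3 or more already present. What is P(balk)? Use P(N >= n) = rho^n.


P(N >= 3) = rho^3 = (9/19)^3 = 0.1063

0.1063


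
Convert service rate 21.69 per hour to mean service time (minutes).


Mean service time = 60/mu = 60/21.69 = 2.77 minutes

2.77 minutes


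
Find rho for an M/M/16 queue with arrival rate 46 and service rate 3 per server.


rho = lambda/(c*mu) = 46/(16*3) = 0.9583

0.9583


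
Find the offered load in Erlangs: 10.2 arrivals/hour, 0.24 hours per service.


Offered load a = lambda * E[S] = 10.2 * 0.24 = 2.45 Erlangs

2.45 Erlangs


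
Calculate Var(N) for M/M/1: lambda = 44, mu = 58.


rho = 44/58; Var(N) = rho/(1-rho)^2 = 13.02

13.02


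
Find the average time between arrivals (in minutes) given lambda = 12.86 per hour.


Mean interarrival time = 60/lambda = 60/12.86 = 4.67 minutes

4.67 minutes


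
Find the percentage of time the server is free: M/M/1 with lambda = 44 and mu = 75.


Idle fraction = (1 - rho) * 100 = (1 - 44/75) * 100 = 41.3%

41.3%


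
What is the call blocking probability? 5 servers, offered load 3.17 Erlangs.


B(N,A) = (A^N/N!) / sum(A^k/k!, k=0..N) with N=5, A=3.17 = 0.1248

0.1248


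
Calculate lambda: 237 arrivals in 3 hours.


lambda = total arrivals / time = 237 / 3 = 79.0 per hour

79.0 per hour


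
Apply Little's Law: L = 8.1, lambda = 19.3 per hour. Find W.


W = L / lambda = 8.1 / 19.3 = 0.4197 hours

0.4197 hours


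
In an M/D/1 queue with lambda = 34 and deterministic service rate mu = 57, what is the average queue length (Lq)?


M/D/1: Lq = rho^2 / (2*(1-rho)) where rho = 34/57; Lq = 0.44

0.44


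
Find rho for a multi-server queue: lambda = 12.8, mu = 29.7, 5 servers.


rho = lambda / (c * mu) = 12.8 / (5 * 29.7) = 0.0862

0.0862


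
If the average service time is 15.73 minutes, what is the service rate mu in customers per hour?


mu = 60 / avg_service_time = 60 / 15.73 = 3.81 per hour

3.81 per hour


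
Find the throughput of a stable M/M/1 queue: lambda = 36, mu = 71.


For a stable queue (lambda < mu), throughput = lambda = 36 per hour

36 per hour


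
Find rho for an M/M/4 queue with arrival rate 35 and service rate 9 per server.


rho = lambda/(c*mu) = 35/(4*9) = 0.9722

0.9722


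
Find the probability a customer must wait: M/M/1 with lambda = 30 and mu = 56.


P(wait) = rho = lambda/mu = 30/56 = 0.5357

0.5357


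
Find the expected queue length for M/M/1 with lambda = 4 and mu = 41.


rho = 4/41; Lq = rho^2/(1-rho) = 0.01

0.01


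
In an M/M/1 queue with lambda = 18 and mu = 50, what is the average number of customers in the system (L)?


rho = 18/50; L = rho/(1-rho) = 0.56

0.56


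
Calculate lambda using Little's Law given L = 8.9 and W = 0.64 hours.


lambda = L / W = 8.9 / 0.64 = 13.91 per hour

13.91 per hour


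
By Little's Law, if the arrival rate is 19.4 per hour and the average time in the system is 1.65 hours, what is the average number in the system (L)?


L = lambda * W = 19.4 * 1.65 = 32.01

32.01


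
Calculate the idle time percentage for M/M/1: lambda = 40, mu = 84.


Idle fraction = (1 - rho) * 100 = (1 - 40/84) * 100 = 52.4%

52.4%


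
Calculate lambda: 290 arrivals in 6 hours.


lambda = total arrivals / time = 290 / 6 = 48.33 per hour

48.33 per hour


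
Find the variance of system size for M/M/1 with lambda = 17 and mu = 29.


rho = 17/29; Var(N) = rho/(1-rho)^2 = 3.42

3.42


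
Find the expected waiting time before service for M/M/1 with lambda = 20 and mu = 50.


rho = 20/50; Wq = rho/(mu - lambda) = 0.0133 hours

0.0133 hours


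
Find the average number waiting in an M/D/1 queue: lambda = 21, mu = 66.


M/D/1: Lq = rho^2 / (2*(1-rho)) where rho = 21/66; Lq = 0.07

0.07


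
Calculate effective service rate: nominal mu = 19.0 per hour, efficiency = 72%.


Effective rate = mu * efficiency = 19.0 * 0.72 = 13.68 per hour

13.68 per hour


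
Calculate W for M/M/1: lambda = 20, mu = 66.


W = 1/(mu - lambda) = 1/(66 - 20) = 0.0217 hours

0.0217 hours


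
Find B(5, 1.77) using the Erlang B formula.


B(N,A) = (A^N/N!) / sum(A^k/k!, k=0..N) with N=5, A=1.77 = 0.0249

0.0249


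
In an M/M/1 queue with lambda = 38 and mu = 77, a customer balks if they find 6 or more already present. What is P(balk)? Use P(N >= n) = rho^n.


P(N >= 6) = rho^6 = (38/77)^6 = 0.0144

0.0144


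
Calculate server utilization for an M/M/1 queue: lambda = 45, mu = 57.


rho = lambda/mu = 45/57 = 0.7895

0.7895


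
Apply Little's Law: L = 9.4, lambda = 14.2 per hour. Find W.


W = L / lambda = 9.4 / 14.2 = 0.662 hours

0.662 hours


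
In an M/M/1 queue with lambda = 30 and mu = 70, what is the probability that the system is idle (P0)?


P0 = 1 - rho = 1 - 30/70 = 0.5714

0.5714


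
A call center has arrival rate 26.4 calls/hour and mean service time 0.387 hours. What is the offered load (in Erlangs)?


Offered load a = lambda * E[S] = 26.4 * 0.387 = 10.22 Erlangs

10.22 Erlangs


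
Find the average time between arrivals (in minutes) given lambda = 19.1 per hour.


Mean interarrival time = 60/lambda = 60/19.1 = 3.14 minutes

3.14 minutes


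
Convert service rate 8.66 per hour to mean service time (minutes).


Mean service time = 60/mu = 60/8.66 = 6.93 minutes

6.93 minutes


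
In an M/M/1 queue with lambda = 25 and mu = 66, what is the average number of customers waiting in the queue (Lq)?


rho = 25/66; Lq = rho^2/(1-rho) = 0.23

0.23


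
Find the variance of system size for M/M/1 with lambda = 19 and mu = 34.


rho = 19/34; Var(N) = rho/(1-rho)^2 = 2.87

2.87


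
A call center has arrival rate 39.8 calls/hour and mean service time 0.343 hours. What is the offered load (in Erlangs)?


Offered load a = lambda * E[S] = 39.8 * 0.343 = 13.65 Erlangs

13.65 Erlangs


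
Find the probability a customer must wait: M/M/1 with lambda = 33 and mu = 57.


P(wait) = rho = lambda/mu = 33/57 = 0.5789

0.5789


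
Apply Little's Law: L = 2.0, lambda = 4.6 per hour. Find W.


W = L / lambda = 2.0 / 4.6 = 0.4348 hours

0.4348 hours


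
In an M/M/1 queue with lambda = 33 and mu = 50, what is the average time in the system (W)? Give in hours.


W = 1/(mu - lambda) = 1/(50 - 33) = 0.0588 hours

0.0588 hours


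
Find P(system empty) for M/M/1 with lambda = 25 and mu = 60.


P0 = 1 - rho = 1 - 25/60 = 0.5833

0.5833


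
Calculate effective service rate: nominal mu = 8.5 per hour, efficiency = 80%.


Effective rate = mu * efficiency = 8.5 * 0.8 = 6.8 per hour

6.8 per hour


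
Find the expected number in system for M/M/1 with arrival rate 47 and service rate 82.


rho = 47/82; L = rho/(1-rho) = 1.34

1.34


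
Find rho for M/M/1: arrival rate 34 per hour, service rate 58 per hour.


rho = lambda/mu = 34/58 = 0.5862

0.5862


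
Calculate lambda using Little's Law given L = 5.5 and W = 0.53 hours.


lambda = L / W = 5.5 / 0.53 = 10.38 per hour

10.38 per hour


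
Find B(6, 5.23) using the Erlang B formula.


B(N,A) = (A^N/N!) / sum(A^k/k!, k=0..N) with N=6, A=5.23 = 0.2091

0.2091


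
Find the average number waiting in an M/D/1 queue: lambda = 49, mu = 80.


M/D/1: Lq = rho^2 / (2*(1-rho)) where rho = 49/80; Lq = 0.48

0.48


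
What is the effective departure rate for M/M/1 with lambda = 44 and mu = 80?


For a stable queue (lambda < mu), throughput = lambda = 44 per hour

44 per hour


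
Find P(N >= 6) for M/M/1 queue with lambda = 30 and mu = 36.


P(N >= 6) = rho^6 = (30/36)^6 = 0.3349

0.3349


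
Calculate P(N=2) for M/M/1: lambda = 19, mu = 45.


rho = 19/45; P(n) = (1-rho)*rho^n = (1-19/45)*(19/45)^2 = 0.103

0.103


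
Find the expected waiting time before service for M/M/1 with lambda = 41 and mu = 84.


rho = 41/84; Wq = rho/(mu - lambda) = 0.0114 hours

0.0114 hours


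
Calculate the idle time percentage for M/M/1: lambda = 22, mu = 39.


Idle fraction = (1 - rho) * 100 = (1 - 22/39) * 100 = 43.6%

43.6%


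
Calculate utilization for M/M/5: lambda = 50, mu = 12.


rho = lambda/(c*mu) = 50/(5*12) = 0.8333

0.8333


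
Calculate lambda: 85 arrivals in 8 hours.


lambda = total arrivals / time = 85 / 8 = 10.63 per hour

10.63 per hour


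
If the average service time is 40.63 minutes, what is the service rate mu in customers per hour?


mu = 60 / avg_service_time = 60 / 40.63 = 1.48 per hour

1.48 per hour


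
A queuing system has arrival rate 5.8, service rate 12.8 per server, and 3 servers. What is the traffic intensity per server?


rho = lambda / (c * mu) = 5.8 / (3 * 12.8) = 0.151

0.151


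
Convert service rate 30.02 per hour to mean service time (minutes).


Mean service time = 60/mu = 60/30.02 = 2.0 minutes

2.0 minutes


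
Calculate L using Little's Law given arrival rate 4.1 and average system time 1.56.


L = lambda * W = 4.1 * 1.56 = 6.4

6.4


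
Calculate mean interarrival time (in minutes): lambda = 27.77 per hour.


Mean interarrival time = 60/lambda = 60/27.77 = 2.16 minutes

2.16 minutes


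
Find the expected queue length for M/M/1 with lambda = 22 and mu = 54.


rho = 22/54; Lq = rho^2/(1-rho) = 0.28

0.28


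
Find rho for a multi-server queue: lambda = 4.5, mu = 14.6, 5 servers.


rho = lambda / (c * mu) = 4.5 / (5 * 14.6) = 0.0616

0.0616


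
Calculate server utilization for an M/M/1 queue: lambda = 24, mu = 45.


rho = lambda/mu = 24/45 = 0.5333

0.5333


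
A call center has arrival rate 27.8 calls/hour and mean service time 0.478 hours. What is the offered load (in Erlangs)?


Offered load a = lambda * E[S] = 27.8 * 0.478 = 13.29 Erlangs

13.29 Erlangs


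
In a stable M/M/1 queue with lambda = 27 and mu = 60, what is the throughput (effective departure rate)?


For a stable queue (lambda < mu), throughput = lambda = 27 per hour

27 per hour


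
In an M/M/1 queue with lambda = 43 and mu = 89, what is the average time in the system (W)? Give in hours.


W = 1/(mu - lambda) = 1/(89 - 43) = 0.0217 hours

0.0217 hours


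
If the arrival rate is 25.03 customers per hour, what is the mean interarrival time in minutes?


Mean interarrival time = 60/lambda = 60/25.03 = 2.4 minutes

2.4 minutes


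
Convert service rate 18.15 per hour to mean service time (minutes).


Mean service time = 60/mu = 60/18.15 = 3.31 minutes

3.31 minutes


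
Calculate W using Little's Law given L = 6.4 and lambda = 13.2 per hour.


W = L / lambda = 6.4 / 13.2 = 0.4848 hours

0.4848 hours


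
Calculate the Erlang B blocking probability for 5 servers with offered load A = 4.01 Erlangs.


B(N,A) = (A^N/N!) / sum(A^k/k!, k=0..N) with N=5, A=4.01 = 0.2

0.2


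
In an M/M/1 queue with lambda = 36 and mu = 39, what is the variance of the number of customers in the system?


rho = 36/39; Var(N) = rho/(1-rho)^2 = 156.0

156.0


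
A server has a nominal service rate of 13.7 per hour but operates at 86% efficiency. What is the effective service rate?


Effective rate = mu * efficiency = 13.7 * 0.86 = 11.78 per hour

11.78 per hour


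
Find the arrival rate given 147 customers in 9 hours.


lambda = total arrivals / time = 147 / 9 = 16.33 per hour

16.33 per hour


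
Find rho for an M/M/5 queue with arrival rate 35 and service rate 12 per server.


rho = lambda/(c*mu) = 35/(5*12) = 0.5833

0.5833


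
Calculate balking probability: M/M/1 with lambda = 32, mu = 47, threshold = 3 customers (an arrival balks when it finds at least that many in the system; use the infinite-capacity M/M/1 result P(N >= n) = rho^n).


P(N >= 3) = rho^3 = (32/47)^3 = 0.3156

0.3156


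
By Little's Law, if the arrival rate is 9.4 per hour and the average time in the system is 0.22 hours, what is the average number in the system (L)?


L = lambda * W = 9.4 * 0.22 = 2.07

2.07


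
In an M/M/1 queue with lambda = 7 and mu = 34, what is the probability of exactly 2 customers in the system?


rho = 7/34; P(n) = (1-rho)*rho^n = (1-7/34)*(7/34)^2 = 0.0337

0.0337


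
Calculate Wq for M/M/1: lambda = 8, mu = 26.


rho = 8/26; Wq = rho/(mu - lambda) = 0.0171 hours

0.0171 hours


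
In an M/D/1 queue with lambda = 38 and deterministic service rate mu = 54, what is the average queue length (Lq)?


M/D/1: Lq = rho^2 / (2*(1-rho)) where rho = 38/54; Lq = 0.84

0.84


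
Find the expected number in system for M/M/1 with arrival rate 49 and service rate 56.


rho = 49/56; L = rho/(1-rho) = 7.0

7.0


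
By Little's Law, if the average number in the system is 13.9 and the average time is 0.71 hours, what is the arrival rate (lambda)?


lambda = L / W = 13.9 / 0.71 = 19.58 per hour

19.58 per hour


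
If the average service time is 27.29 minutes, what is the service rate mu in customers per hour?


mu = 60 / avg_service_time = 60 / 27.29 = 2.2 per hour

2.2 per hour


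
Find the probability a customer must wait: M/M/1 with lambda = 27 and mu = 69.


P(wait) = rho = lambda/mu = 27/69 = 0.3913

0.3913


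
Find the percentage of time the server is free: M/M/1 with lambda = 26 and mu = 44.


Idle fraction = (1 - rho) * 100 = (1 - 26/44) * 100 = 40.9%

40.9%


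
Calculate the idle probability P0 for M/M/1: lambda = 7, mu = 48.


P0 = 1 - rho = 1 - 7/48 = 0.8542

0.8542


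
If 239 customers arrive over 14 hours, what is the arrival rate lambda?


lambda = total arrivals / time = 239 / 14 = 17.07 per hour

17.07 per hour


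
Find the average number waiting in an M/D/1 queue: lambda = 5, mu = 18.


M/D/1: Lq = rho^2 / (2*(1-rho)) where rho = 5/18; Lq = 0.05

0.05


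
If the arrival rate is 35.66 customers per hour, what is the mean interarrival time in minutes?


Mean interarrival time = 60/lambda = 60/35.66 = 1.68 minutes

1.68 minutes


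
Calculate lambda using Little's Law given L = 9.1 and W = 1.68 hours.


lambda = L / W = 9.1 / 1.68 = 5.42 per hour

5.42 per hour


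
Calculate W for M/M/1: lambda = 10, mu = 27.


W = 1/(mu - lambda) = 1/(27 - 10) = 0.0588 hours

0.0588 hours


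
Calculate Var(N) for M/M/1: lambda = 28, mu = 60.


rho = 28/60; Var(N) = rho/(1-rho)^2 = 1.64

1.64


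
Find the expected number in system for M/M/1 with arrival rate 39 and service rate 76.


rho = 39/76; L = rho/(1-rho) = 1.05

1.05


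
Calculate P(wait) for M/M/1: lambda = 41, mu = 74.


P(wait) = rho = lambda/mu = 41/74 = 0.5541

0.5541


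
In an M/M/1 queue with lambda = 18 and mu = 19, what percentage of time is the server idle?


Idle fraction = (1 - rho) * 100 = (1 - 18/19) * 100 = 5.3%

5.3%


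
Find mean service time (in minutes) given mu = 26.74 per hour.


Mean service time = 60/mu = 60/26.74 = 2.24 minutes

2.24 minutes


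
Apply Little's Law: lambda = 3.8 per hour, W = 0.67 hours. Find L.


L = lambda * W = 3.8 * 0.67 = 2.55

2.55


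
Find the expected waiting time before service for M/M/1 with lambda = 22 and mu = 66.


rho = 22/66; Wq = rho/(mu - lambda) = 0.0076 hours

0.0076 hours


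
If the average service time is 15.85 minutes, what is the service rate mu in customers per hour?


mu = 60 / avg_service_time = 60 / 15.85 = 3.79 per hour

3.79 per hour


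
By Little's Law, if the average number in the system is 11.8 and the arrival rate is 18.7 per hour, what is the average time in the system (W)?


W = L / lambda = 11.8 / 18.7 = 0.631 hours

0.631 hours


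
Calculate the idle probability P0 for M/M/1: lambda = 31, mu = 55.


P0 = 1 - rho = 1 - 31/55 = 0.4364

0.4364


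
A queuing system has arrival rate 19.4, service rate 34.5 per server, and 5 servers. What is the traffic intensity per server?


rho = lambda / (c * mu) = 19.4 / (5 * 34.5) = 0.1125

0.1125


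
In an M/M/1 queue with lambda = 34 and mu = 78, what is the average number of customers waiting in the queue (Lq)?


rho = 34/78; Lq = rho^2/(1-rho) = 0.34

0.34


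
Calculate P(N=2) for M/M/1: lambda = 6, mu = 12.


rho = 6/12; P(n) = (1-rho)*rho^n = (1-6/12)*(6/12)^2 = 0.125

0.125


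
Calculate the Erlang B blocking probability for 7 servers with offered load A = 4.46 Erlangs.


B(N,A) = (A^N/N!) / sum(A^k/k!, k=0..N) with N=7, A=4.46 = 0.0879

0.0879


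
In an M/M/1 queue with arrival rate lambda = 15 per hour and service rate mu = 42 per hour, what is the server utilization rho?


rho = lambda/mu = 15/42 = 0.3571

0.3571


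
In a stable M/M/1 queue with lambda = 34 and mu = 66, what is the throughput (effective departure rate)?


For a stable queue (lambda < mu), throughput = lambda = 34 per hour

34 per hour


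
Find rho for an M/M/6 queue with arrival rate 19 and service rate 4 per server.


rho = lambda/(c*mu) = 19/(6*4) = 0.7917

0.7917


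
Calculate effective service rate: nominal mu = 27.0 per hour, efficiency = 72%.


Effective rate = mu * efficiency = 27.0 * 0.72 = 19.44 per hour

19.44 per hour


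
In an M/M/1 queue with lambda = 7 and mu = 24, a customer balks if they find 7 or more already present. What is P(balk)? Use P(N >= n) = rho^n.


P(N >= 7) = rho^7 = (7/24)^7 = 0.0002

0.0002


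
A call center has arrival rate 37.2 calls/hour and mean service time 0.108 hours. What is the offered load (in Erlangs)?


Offered load a = lambda * E[S] = 37.2 * 0.108 = 4.02 Erlangs

4.02 Erlangs


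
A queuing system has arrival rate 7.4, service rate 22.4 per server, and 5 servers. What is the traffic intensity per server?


rho = lambda / (c * mu) = 7.4 / (5 * 22.4) = 0.0661

0.0661


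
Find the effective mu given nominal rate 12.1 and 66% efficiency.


Effective rate = mu * efficiency = 12.1 * 0.66 = 7.99 per hour

7.99 per hour


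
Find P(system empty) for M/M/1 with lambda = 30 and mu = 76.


P0 = 1 - rho = 1 - 30/76 = 0.6053

0.6053


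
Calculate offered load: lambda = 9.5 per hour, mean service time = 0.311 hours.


Offered load a = lambda * E[S] = 9.5 * 0.311 = 2.95 Erlangs

2.95 Erlangs


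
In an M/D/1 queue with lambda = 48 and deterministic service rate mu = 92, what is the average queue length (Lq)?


M/D/1: Lq = rho^2 / (2*(1-rho)) where rho = 48/92; Lq = 0.28

0.28


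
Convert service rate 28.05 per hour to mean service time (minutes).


Mean service time = 60/mu = 60/28.05 = 2.14 minutes

2.14 minutes


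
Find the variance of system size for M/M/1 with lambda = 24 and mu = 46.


rho = 24/46; Var(N) = rho/(1-rho)^2 = 2.28

2.28


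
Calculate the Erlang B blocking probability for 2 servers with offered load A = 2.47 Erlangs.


B(N,A) = (A^N/N!) / sum(A^k/k!, k=0..N) with N=2, A=2.47 = 0.4678

0.4678


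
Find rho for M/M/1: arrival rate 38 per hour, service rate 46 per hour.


rho = lambda/mu = 38/46 = 0.8261

0.8261


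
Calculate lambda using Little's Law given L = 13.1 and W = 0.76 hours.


lambda = L / W = 13.1 / 0.76 = 17.24 per hour

17.24 per hour


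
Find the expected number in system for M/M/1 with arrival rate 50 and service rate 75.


rho = 50/75; L = rho/(1-rho) = 2.0

2.0


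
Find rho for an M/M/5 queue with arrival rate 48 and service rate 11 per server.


rho = lambda/(c*mu) = 48/(5*11) = 0.8727

0.8727


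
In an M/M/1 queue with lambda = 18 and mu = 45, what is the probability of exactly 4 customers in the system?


rho = 18/45; P(n) = (1-rho)*rho^n = (1-18/45)*(18/45)^4 = 0.0154

0.0154


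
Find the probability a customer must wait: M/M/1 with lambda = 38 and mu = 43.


P(wait) = rho = lambda/mu = 38/43 = 0.8837

0.8837


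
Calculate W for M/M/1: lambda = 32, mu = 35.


W = 1/(mu - lambda) = 1/(35 - 32) = 0.3333 hours

0.3333 hours


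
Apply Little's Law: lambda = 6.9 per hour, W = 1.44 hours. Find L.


L = lambda * W = 6.9 * 1.44 = 9.94

9.94


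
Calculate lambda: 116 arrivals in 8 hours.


lambda = total arrivals / time = 116 / 8 = 14.5 per hour

14.5 per hour


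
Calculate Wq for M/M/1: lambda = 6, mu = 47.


rho = 6/47; Wq = rho/(mu - lambda) = 0.0031 hours

0.0031 hours


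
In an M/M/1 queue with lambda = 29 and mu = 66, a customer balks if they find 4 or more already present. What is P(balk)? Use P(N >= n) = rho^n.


P(N >= 4) = rho^4 = (29/66)^4 = 0.0373

0.0373


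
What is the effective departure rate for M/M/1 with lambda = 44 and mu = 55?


For a stable queue (lambda < mu), throughput = lambda = 44 per hour

44 per hour


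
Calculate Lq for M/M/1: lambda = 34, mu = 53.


rho = 34/53; Lq = rho^2/(1-rho) = 1.15

1.15


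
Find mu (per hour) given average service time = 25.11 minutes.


mu = 60 / avg_service_time = 60 / 25.11 = 2.39 per hour

2.39 per hour


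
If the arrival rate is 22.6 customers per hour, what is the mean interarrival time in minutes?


Mean interarrival time = 60/lambda = 60/22.6 = 2.65 minutes

2.65 minutes


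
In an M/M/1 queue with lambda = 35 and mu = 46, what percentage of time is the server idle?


Idle fraction = (1 - rho) * 100 = (1 - 35/46) * 100 = 23.9%

23.9%


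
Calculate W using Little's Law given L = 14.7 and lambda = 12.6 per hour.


W = L / lambda = 14.7 / 12.6 = 1.1667 hours

1.1667 hours


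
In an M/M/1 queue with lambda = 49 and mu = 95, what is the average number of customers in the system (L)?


rho = 49/95; L = rho/(1-rho) = 1.07

1.07


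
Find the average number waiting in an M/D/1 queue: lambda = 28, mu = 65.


M/D/1: Lq = rho^2 / (2*(1-rho)) where rho = 28/65; Lq = 0.16

0.16


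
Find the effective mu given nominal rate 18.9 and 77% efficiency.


Effective rate = mu * efficiency = 18.9 * 0.77 = 14.55 per hour

14.55 per hour


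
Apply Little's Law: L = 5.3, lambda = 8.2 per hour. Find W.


W = L / lambda = 5.3 / 8.2 = 0.6463 hours

0.6463 hours


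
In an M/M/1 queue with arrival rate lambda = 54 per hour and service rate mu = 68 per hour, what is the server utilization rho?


rho = lambda/mu = 54/68 = 0.7941

0.7941


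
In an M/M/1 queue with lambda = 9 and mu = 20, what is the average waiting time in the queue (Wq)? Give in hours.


rho = 9/20; Wq = rho/(mu - lambda) = 0.0409 hours

0.0409 hours


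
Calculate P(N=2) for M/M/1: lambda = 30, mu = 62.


rho = 30/62; P(n) = (1-rho)*rho^n = (1-30/62)*(30/62)^2 = 0.1208

0.1208


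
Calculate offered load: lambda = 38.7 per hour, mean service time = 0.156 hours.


Offered load a = lambda * E[S] = 38.7 * 0.156 = 6.04 Erlangs

6.04 Erlangs


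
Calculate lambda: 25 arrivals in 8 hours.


lambda = total arrivals / time = 25 / 8 = 3.13 per hour

3.13 per hour


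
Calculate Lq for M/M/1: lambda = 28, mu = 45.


rho = 28/45; Lq = rho^2/(1-rho) = 1.02

1.02


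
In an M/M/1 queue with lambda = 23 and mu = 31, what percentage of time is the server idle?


Idle fraction = (1 - rho) * 100 = (1 - 23/31) * 100 = 25.8%

25.8%


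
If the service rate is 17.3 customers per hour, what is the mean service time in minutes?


Mean service time = 60/mu = 60/17.3 = 3.47 minutes

3.47 minutes


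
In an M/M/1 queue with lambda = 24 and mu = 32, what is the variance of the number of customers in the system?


rho = 24/32; Var(N) = rho/(1-rho)^2 = 12.0

12.0


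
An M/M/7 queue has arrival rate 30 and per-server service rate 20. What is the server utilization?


rho = lambda/(c*mu) = 30/(7*20) = 0.2143

0.2143


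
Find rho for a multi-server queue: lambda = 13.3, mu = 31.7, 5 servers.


rho = lambda / (c * mu) = 13.3 / (5 * 31.7) = 0.0839

0.0839


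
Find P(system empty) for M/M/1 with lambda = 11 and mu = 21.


P0 = 1 - rho = 1 - 11/21 = 0.4762

0.4762


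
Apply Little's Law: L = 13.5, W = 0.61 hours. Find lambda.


lambda = L / W = 13.5 / 0.61 = 22.13 per hour

22.13 per hour


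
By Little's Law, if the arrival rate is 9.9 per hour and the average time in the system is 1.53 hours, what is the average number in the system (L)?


L = lambda * W = 9.9 * 1.53 = 15.15

15.15


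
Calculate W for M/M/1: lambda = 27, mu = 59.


W = 1/(mu - lambda) = 1/(59 - 27) = 0.0313 hours

0.0313 hours


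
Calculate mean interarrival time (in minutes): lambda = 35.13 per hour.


Mean interarrival time = 60/lambda = 60/35.13 = 1.71 minutes

1.71 minutes


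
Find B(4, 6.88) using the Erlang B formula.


B(N,A) = (A^N/N!) / sum(A^k/k!, k=0..N) with N=4, A=6.88 = 0.521

0.521


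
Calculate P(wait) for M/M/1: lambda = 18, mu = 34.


P(wait) = rho = lambda/mu = 18/34 = 0.5294

0.5294


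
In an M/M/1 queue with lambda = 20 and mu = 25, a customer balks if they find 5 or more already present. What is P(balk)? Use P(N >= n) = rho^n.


P(N >= 5) = rho^5 = (20/25)^5 = 0.3277

0.3277


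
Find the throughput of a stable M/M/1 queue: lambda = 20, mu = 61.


For a stable queue (lambda < mu), throughput = lambda = 20 per hour

20 per hour


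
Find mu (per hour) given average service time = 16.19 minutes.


mu = 60 / avg_service_time = 60 / 16.19 = 3.71 per hour

3.71 per hour


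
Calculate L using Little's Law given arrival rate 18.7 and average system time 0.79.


L = lambda * W = 18.7 * 0.79 = 14.77

14.77


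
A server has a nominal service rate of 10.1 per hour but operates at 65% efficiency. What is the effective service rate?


Effective rate = mu * efficiency = 10.1 * 0.65 = 6.57 per hour

6.57 per hour


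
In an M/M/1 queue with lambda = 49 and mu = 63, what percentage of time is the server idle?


Idle fraction = (1 - rho) * 100 = (1 - 49/63) * 100 = 22.2%

22.2%


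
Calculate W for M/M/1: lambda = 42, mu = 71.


W = 1/(mu - lambda) = 1/(71 - 42) = 0.0345 hours

0.0345 hours


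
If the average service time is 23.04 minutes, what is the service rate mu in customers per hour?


mu = 60 / avg_service_time = 60 / 23.04 = 2.6 per hour

2.6 per hour


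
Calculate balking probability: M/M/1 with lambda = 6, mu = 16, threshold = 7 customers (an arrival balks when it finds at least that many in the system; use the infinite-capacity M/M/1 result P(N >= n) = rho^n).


P(N >= 7) = rho^7 = (6/16)^7 = 0.001

0.001


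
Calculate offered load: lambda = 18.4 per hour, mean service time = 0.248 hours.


Offered load a = lambda * E[S] = 18.4 * 0.248 = 4.56 Erlangs

4.56 Erlangs


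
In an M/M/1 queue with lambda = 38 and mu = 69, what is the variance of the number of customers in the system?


rho = 38/69; Var(N) = rho/(1-rho)^2 = 2.73

2.73


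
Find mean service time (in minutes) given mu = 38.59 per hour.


Mean service time = 60/mu = 60/38.59 = 1.55 minutes

1.55 minutes


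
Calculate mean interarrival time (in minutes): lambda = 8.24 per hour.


Mean interarrival time = 60/lambda = 60/8.24 = 7.28 minutes

7.28 minutes


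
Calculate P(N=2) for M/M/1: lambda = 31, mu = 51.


rho = 31/51; P(n) = (1-rho)*rho^n = (1-31/51)*(31/51)^2 = 0.1449

0.1449


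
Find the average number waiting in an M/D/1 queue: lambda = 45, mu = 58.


M/D/1: Lq = rho^2 / (2*(1-rho)) where rho = 45/58; Lq = 1.34

1.34


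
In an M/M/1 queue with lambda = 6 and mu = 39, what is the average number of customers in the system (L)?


rho = 6/39; L = rho/(1-rho) = 0.18

0.18


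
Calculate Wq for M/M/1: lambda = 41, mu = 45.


rho = 41/45; Wq = rho/(mu - lambda) = 0.2278 hours

0.2278 hours


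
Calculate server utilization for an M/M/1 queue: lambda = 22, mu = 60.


rho = lambda/mu = 22/60 = 0.3667

0.3667


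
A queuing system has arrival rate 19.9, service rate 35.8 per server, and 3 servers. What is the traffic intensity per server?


rho = lambda / (c * mu) = 19.9 / (3 * 35.8) = 0.1853

0.1853


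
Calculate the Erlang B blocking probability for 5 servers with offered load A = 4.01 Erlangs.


B(N,A) = (A^N/N!) / sum(A^k/k!, k=0..N) with N=5, A=4.01 = 0.2

0.2


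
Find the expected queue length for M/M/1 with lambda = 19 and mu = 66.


rho = 19/66; Lq = rho^2/(1-rho) = 0.12

0.12


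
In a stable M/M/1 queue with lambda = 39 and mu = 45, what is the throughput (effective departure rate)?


For a stable queue (lambda < mu), throughput = lambda = 39 per hour

39 per hour


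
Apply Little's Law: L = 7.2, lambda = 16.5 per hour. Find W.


W = L / lambda = 7.2 / 16.5 = 0.4364 hours

0.4364 hours


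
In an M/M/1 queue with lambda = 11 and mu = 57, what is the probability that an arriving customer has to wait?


P(wait) = rho = lambda/mu = 11/57 = 0.193

0.193


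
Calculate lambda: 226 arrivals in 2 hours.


lambda = total arrivals / time = 226 / 2 = 113.0 per hour

113.0 per hour


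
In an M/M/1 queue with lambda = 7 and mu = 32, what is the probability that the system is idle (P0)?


P0 = 1 - rho = 1 - 7/32 = 0.7813

0.7813


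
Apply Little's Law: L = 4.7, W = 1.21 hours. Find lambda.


lambda = L / W = 4.7 / 1.21 = 3.88 per hour

3.88 per hour


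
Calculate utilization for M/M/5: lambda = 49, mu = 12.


rho = lambda/(c*mu) = 49/(5*12) = 0.8167

0.8167


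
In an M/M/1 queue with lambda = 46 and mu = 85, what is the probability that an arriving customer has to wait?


P(wait) = rho = lambda/mu = 46/85 = 0.5412

0.5412


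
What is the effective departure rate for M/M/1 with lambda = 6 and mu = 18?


For a stable queue (lambda < mu), throughput = lambda = 6 per hour

6 per hour


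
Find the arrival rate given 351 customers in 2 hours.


lambda = total arrivals / time = 351 / 2 = 175.5 per hour

175.5 per hour


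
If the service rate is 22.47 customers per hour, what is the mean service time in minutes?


Mean service time = 60/mu = 60/22.47 = 2.67 minutes

2.67 minutes


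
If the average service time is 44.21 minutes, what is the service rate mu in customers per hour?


mu = 60 / avg_service_time = 60 / 44.21 = 1.36 per hour

1.36 per hour


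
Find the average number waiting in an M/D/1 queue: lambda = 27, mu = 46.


M/D/1: Lq = rho^2 / (2*(1-rho)) where rho = 27/46; Lq = 0.42

0.42


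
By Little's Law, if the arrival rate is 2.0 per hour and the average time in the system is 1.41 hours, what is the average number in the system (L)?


L = lambda * W = 2.0 * 1.41 = 2.82

2.82


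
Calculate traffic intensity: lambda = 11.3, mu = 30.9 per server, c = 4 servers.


rho = lambda / (c * mu) = 11.3 / (4 * 30.9) = 0.0914

0.0914


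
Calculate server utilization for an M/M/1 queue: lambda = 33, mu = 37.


rho = lambda/mu = 33/37 = 0.8919

0.8919


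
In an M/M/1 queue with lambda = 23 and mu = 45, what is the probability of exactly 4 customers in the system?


rho = 23/45; P(n) = (1-rho)*rho^n = (1-23/45)*(23/45)^4 = 0.0334

0.0334


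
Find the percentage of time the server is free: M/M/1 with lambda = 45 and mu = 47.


Idle fraction = (1 - rho) * 100 = (1 - 45/47) * 100 = 4.3%

4.3%


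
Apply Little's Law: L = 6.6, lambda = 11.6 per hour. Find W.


W = L / lambda = 6.6 / 11.6 = 0.569 hours

0.569 hours


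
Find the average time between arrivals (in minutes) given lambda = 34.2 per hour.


Mean interarrival time = 60/lambda = 60/34.2 = 1.75 minutes

1.75 minutes


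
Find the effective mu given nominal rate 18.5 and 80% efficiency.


Effective rate = mu * efficiency = 18.5 * 0.8 = 14.8 per hour

14.8 per hour


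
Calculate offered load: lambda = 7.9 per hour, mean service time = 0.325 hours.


Offered load a = lambda * E[S] = 7.9 * 0.325 = 2.57 Erlangs

2.57 Erlangs
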